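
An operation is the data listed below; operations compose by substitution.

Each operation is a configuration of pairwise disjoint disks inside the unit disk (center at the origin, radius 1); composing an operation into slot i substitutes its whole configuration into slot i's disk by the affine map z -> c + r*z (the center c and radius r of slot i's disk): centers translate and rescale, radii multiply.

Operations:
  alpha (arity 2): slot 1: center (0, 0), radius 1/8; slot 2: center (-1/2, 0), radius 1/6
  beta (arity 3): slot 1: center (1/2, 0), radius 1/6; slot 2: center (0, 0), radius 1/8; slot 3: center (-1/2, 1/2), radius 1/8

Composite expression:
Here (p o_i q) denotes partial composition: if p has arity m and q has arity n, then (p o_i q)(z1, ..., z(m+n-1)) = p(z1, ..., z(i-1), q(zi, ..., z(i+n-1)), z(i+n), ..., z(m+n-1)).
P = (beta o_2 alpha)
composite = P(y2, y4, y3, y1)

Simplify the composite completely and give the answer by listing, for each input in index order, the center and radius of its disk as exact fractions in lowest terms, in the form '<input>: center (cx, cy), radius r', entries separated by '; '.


y1: center (-1/2, 1/2), radius 1/8; y2: center (1/2, 0), radius 1/6; y3: center (-1/16, 0), radius 1/48; y4: center (0, 0), radius 1/64

Below beta, radii multiply path by path; the y-disk centers shift.
tracing y2 down its 1-map path: center (1/2, 0), radius 1/6
tracing y4 down its 2-map path: center (0, 0), radius 1/64
tracing y3 down its 2-map path: center (-1/16, 0), radius 1/48
tracing y1 down its 1-map path: center (-1/2, 1/2), radius 1/8


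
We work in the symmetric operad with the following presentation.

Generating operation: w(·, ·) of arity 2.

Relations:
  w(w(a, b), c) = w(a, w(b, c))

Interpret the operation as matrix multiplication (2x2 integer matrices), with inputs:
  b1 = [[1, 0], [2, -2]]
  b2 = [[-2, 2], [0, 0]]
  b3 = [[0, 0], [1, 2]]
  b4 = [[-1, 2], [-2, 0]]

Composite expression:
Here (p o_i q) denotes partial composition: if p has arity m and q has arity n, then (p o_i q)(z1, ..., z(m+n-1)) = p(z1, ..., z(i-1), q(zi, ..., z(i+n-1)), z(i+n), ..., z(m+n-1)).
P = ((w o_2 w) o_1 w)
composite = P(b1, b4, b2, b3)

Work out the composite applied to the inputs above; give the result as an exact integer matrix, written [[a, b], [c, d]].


w(b1, b4) = [[-1, 2], [2, 4]]
w(b2, b3) = [[2, 4], [0, 0]]
w(w(b1, b4), w(b2, b3)) = [[-2, -4], [4, 8]]

[[-2, -4], [4, 8]]


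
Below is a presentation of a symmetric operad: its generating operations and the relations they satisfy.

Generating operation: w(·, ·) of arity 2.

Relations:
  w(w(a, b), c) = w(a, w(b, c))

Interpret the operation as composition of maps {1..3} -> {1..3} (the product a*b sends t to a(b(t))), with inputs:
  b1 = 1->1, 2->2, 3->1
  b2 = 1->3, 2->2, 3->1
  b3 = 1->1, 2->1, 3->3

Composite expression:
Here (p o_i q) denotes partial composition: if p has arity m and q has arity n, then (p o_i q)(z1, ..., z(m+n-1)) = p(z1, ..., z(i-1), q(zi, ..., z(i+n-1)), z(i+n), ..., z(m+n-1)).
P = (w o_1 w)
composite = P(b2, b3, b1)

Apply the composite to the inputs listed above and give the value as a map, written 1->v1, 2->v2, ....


1->3, 2->3, 3->3


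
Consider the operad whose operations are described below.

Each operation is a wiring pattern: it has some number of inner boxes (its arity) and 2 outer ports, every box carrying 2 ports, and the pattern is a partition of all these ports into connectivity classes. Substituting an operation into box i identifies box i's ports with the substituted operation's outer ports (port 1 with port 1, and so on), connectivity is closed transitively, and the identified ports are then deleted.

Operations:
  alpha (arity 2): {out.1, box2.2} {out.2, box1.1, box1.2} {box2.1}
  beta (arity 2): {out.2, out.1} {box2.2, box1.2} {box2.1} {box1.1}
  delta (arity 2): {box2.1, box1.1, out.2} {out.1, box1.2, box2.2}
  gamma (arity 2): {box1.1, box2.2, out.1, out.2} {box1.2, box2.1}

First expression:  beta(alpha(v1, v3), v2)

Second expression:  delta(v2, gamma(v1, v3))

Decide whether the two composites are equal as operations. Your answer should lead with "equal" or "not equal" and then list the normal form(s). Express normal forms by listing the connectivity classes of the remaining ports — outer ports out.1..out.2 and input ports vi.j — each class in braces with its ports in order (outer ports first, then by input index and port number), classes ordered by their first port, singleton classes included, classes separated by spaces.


not equal: they reduce to {out.1, out.2} {v1.1, v1.2, v2.2} {v2.1} {v3.1} {v3.2} and {out.1, out.2, v1.1, v2.1, v2.2, v3.2} {v1.2, v3.1}


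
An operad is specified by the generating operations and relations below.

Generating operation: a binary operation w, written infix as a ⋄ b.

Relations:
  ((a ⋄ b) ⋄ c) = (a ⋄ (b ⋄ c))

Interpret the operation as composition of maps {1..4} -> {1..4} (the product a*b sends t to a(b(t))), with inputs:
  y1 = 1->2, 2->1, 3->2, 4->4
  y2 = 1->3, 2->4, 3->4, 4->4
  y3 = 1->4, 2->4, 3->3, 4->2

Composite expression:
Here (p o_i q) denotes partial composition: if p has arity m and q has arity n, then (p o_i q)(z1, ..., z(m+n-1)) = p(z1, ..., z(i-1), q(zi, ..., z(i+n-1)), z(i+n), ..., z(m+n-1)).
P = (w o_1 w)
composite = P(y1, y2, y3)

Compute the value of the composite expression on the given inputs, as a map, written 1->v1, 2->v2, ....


1->4, 2->4, 3->4, 4->4

(y1 ⋄ y2) = 1->2, 2->4, 3->4, 4->4
((y1 ⋄ y2) ⋄ y3) = 1->4, 2->4, 3->4, 4->4


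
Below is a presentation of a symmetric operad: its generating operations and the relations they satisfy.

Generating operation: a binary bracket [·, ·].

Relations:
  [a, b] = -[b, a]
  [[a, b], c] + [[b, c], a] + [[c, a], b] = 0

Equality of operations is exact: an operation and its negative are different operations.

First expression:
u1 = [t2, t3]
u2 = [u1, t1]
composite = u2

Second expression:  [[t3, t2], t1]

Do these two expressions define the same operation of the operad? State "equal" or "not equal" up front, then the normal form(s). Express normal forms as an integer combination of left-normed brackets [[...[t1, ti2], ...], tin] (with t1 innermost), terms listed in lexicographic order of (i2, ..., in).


not equal — first -[[t1, t2], t3] + [[t1, t3], t2], second [[t1, t2], t3] - [[t1, t3], t2]

Reducing the first expression gives -[[t1, t2], t3] + [[t1, t3], t2]
Reducing the second expression gives [[t1, t2], t3] - [[t1, t3], t2]
The forms do not match — not equal.


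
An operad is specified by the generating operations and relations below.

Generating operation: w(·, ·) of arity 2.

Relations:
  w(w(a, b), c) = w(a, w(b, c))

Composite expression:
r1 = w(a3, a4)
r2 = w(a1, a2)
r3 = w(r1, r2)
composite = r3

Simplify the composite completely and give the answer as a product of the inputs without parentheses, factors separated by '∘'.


All parenthesizations of w agree; list the a-inputs left to right.
w(a3, a4) spells out as a3 ∘ a4
w(a1, a2) spells out as a1 ∘ a2
w(w(a3, a4), w(a1, a2)) spells out as a3 ∘ a4 ∘ a1 ∘ a2

a3 ∘ a4 ∘ a1 ∘ a2


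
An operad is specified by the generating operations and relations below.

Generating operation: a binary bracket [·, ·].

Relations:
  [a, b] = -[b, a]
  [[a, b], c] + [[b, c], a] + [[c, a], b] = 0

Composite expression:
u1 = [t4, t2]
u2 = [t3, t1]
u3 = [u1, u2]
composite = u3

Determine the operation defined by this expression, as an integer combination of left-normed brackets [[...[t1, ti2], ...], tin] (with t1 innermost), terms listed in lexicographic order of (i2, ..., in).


-[[[t1, t3], t2], t4] + [[[t1, t3], t4], t2]


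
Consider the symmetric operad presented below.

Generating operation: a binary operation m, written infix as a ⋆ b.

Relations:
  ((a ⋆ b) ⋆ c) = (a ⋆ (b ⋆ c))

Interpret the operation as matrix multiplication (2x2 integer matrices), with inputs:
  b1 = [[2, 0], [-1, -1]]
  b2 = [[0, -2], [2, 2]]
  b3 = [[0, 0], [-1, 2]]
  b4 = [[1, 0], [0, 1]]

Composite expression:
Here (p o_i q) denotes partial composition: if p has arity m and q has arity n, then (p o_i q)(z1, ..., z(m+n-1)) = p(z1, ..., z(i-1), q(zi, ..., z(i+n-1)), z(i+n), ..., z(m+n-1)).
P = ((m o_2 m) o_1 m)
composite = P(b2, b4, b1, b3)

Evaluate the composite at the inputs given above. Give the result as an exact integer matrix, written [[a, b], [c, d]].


[[-2, 4], [2, -4]]


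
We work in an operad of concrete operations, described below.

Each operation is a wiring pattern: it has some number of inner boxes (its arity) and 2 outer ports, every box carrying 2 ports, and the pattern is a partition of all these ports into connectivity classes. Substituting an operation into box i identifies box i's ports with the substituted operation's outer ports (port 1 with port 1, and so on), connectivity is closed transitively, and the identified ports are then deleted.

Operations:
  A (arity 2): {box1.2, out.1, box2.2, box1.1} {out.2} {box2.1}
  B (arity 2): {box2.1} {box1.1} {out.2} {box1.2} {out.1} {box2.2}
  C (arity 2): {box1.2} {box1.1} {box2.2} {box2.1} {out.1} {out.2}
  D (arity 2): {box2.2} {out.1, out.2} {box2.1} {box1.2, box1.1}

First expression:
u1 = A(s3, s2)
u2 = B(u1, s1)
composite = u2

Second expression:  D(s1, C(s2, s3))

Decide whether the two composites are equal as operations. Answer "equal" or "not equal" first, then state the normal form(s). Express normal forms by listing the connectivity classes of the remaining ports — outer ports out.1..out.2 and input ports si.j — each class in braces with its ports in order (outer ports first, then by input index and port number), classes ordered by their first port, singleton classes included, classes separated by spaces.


not equal: they reduce to {out.1} {out.2} {s1.1} {s1.2} {s2.1} {s2.2, s3.1, s3.2} and {out.1, out.2} {s1.1, s1.2} {s2.1} {s2.2} {s3.1} {s3.2}

Reducing the first expression gives {out.1} {out.2} {s1.1} {s1.2} {s2.1} {s2.2, s3.1, s3.2}
Reducing the second expression gives {out.1, out.2} {s1.1, s1.2} {s2.1} {s2.2} {s3.1} {s3.2}
They disagree, so not equal.


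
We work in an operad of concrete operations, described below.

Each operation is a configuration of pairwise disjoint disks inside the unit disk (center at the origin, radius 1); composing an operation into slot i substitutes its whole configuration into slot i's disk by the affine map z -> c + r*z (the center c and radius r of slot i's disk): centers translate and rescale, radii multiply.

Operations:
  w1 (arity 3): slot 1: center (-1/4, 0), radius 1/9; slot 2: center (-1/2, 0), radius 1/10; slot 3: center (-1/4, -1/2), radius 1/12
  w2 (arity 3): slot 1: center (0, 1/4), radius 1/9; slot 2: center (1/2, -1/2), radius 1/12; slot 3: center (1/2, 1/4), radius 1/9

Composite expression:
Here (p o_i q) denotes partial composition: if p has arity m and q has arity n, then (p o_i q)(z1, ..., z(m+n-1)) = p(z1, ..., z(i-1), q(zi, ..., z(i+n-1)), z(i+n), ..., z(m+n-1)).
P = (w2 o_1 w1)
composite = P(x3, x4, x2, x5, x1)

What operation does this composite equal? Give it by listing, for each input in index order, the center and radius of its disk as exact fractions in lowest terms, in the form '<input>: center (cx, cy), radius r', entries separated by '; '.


Affine substitution under w2: radii multiply and x-centers shift.
x3: after 2 affine steps, its disk has center (-1/36, 1/4), radius 1/81
x4: after 2 affine steps, its disk has center (-1/18, 1/4), radius 1/90
x2: after 2 affine steps, its disk has center (-1/36, 7/36), radius 1/108
x5: after 1 affine step, its disk has center (1/2, -1/2), radius 1/12
x1: after 1 affine step, its disk has center (1/2, 1/4), radius 1/9

x1: center (1/2, 1/4), radius 1/9; x2: center (-1/36, 7/36), radius 1/108; x3: center (-1/36, 1/4), radius 1/81; x4: center (-1/18, 1/4), radius 1/90; x5: center (1/2, -1/2), radius 1/12


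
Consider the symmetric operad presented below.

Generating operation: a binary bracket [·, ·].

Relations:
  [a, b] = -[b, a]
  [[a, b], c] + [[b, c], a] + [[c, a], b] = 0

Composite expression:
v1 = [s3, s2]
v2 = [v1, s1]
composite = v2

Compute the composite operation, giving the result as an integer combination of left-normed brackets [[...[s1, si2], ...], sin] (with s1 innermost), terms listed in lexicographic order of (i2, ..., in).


In the tensor algebra, words opening s1 carry the s1-anchored form.
Composite bracket: [[s3, s2], s1]
Each bracket splits as ab - ba, giving 4 signed words (2^2 = 4).
Only words starting with s1 matter:
  sign of s1s2s3 is +1, so it contributes +[[s1, s2], s3]
  sign of s1s3s2 is -1, so it contributes -[[s1, s3], s2]

[[s1, s2], s3] - [[s1, s3], s2]


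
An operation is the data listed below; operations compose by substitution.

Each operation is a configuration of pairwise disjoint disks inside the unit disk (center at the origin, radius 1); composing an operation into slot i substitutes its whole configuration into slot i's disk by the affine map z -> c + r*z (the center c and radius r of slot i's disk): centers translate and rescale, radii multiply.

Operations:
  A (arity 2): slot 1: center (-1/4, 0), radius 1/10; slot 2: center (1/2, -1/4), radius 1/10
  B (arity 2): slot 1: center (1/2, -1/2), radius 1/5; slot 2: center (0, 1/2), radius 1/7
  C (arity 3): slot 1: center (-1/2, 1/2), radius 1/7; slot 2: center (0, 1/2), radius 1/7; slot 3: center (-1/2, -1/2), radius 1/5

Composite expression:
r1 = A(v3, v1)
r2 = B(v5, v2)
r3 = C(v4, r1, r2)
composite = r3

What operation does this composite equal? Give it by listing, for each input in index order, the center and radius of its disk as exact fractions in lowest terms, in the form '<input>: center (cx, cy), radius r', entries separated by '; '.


v1: center (1/14, 13/28), radius 1/70; v2: center (-1/2, -2/5), radius 1/35; v3: center (-1/28, 1/2), radius 1/70; v4: center (-1/2, 1/2), radius 1/7; v5: center (-2/5, -3/5), radius 1/25

Only the slot chain above each v matters under C; compose those maps.
v4: after 1 affine step, its disk has center (-1/2, 1/2), radius 1/7
v3: after 2 affine steps, its disk has center (-1/28, 1/2), radius 1/70
v1: after 2 affine steps, its disk has center (1/14, 13/28), radius 1/70
v5: after 2 affine steps, its disk has center (-2/5, -3/5), radius 1/25
v2: after 2 affine steps, its disk has center (-1/2, -2/5), radius 1/35


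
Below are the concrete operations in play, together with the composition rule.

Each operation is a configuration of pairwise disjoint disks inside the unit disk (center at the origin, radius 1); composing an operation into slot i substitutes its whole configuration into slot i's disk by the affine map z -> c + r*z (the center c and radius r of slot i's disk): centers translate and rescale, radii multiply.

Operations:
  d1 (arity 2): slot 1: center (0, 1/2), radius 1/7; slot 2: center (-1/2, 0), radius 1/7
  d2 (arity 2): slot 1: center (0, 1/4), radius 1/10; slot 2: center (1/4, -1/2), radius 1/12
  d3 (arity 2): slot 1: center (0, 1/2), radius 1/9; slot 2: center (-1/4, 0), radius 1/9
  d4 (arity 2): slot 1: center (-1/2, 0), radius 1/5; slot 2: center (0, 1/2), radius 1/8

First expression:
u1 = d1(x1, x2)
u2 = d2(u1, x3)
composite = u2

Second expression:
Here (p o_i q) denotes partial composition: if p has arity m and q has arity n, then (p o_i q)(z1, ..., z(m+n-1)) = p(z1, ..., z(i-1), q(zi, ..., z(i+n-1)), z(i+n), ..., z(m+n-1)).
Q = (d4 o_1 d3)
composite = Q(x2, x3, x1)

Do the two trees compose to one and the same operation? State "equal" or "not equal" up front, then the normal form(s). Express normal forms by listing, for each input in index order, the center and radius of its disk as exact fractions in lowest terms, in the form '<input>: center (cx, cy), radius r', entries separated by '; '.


The first expression, normalized: x1: center (0, 3/10), radius 1/70; x2: center (-1/20, 1/4), radius 1/70; x3: center (1/4, -1/2), radius 1/12
The second expression, normalized: x1: center (0, 1/2), radius 1/8; x2: center (-1/2, 1/10), radius 1/45; x3: center (-11/20, 0), radius 1/45
The forms do not match — not equal.

not equal — first x1: center (0, 3/10), radius 1/70; x2: center (-1/20, 1/4), radius 1/70; x3: center (1/4, -1/2), radius 1/12, second x1: center (0, 1/2), radius 1/8; x2: center (-1/2, 1/10), radius 1/45; x3: center (-11/20, 0), radius 1/45


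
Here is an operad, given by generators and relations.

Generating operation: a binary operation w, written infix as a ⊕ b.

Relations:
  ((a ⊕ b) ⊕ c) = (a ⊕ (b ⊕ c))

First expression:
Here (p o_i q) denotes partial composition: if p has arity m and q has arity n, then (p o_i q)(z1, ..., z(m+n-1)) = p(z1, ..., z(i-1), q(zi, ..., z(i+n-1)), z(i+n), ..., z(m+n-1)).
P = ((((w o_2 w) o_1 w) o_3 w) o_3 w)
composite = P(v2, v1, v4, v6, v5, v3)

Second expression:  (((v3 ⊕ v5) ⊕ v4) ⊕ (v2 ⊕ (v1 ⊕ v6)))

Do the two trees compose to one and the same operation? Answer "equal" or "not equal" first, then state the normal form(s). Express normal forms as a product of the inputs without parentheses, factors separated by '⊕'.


Normal form of the first expression: v2 ⊕ v1 ⊕ v4 ⊕ v6 ⊕ v5 ⊕ v3
Normal form of the second expression: v3 ⊕ v5 ⊕ v4 ⊕ v2 ⊕ v1 ⊕ v6
They disagree, so not equal.

not equal; first: v2 ⊕ v1 ⊕ v4 ⊕ v6 ⊕ v5 ⊕ v3; second: v3 ⊕ v5 ⊕ v4 ⊕ v2 ⊕ v1 ⊕ v6


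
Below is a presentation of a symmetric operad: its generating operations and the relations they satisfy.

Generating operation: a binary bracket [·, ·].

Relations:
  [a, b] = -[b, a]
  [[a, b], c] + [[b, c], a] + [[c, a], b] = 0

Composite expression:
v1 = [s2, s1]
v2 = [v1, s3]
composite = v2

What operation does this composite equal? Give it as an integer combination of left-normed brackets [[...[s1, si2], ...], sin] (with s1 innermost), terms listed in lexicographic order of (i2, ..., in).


Expand each bracket as ab - ba; the s1-initial words give the coefficients.
Composite bracket: [[s2, s1], s3]
Under [a, b] = ab - ba we get 4 signed associative words (2^2 = 4).
Keep just the words that open with s1:
  s1s2s3 (sign -1) contributes -[[s1, s2], s3]

-[[s1, s2], s3]


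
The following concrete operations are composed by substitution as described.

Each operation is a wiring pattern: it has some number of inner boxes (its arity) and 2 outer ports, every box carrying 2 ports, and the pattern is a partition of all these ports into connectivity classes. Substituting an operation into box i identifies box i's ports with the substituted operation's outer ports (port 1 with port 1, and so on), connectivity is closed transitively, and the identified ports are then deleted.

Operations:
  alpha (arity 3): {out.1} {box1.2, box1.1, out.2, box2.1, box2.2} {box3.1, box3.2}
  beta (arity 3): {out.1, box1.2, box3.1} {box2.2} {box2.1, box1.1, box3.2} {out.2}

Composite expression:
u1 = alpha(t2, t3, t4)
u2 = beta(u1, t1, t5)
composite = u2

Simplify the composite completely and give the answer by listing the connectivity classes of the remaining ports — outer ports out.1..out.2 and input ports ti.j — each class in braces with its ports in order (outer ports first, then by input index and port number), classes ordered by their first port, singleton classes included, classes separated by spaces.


{out.1, t2.1, t2.2, t3.1, t3.2, t5.1} {out.2} {t1.1, t5.2} {t1.2} {t4.1, t4.2}

Reachability decides: close wires over beta-identified ports.
the subtree at alpha composes to {out.1} {out.2, t2.1, t2.2, t3.1, t3.2} {t4.1, t4.2} on (t2, t3, t4); out.j = own outer ports
the subtree at beta composes to {out.1, t2.1, t2.2, t3.1, t3.2, t5.1} {out.2} {t1.1, t5.2} {t1.2} {t4.1, t4.2} on (t2, t3, t4, t1, t5); out.j = own outer ports


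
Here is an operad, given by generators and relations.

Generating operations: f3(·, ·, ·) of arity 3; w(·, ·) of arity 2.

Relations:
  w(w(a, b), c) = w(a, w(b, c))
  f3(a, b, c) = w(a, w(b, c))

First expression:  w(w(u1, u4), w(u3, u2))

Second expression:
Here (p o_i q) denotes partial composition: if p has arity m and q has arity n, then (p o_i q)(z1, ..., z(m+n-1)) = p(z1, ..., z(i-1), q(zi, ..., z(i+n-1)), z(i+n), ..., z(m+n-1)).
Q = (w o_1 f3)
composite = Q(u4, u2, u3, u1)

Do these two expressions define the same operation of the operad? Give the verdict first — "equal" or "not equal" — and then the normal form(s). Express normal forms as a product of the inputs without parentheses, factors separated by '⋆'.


Reducing the first expression gives u1 ⋆ u4 ⋆ u3 ⋆ u2
Reducing the second expression gives u4 ⋆ u2 ⋆ u3 ⋆ u1
Different reductions; not equal.

not equal; the first gives u1 ⋆ u4 ⋆ u3 ⋆ u2 and the second u4 ⋆ u2 ⋆ u3 ⋆ u1


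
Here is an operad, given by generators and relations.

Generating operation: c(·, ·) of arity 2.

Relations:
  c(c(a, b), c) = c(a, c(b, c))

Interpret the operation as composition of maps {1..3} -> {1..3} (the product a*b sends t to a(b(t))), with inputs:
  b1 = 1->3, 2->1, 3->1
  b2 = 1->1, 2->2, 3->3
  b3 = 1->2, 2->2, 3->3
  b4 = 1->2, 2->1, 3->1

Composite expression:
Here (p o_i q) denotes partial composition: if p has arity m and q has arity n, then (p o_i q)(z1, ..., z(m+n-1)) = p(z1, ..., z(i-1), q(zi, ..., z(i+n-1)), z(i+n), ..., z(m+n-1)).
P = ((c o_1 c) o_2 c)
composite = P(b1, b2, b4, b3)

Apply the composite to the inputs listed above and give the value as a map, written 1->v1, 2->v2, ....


1->3, 2->3, 3->3

c(b2, b4) = 1->2, 2->1, 3->1
c(b1, c(b2, b4)) = 1->1, 2->3, 3->3
c(c(b1, c(b2, b4)), b3) = 1->3, 2->3, 3->3


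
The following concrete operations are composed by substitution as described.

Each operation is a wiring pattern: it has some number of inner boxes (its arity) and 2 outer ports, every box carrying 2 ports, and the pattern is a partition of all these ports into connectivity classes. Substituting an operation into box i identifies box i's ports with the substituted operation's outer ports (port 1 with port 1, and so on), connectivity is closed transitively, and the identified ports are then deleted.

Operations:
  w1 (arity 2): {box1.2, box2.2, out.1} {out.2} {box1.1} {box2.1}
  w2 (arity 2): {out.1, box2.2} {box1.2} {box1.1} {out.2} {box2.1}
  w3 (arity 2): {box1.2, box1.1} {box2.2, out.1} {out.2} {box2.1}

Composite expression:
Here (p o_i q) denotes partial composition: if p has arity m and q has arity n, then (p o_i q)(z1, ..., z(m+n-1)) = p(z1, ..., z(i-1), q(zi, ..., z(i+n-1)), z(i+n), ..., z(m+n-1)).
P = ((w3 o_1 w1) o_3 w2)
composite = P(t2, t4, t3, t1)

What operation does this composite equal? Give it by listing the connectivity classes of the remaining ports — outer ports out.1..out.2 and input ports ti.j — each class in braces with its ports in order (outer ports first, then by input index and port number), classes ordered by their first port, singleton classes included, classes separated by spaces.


Connectivity passes through glued w3-boundaries; trace each wire chain.
w1 over (t2, t4) gives {out.1, t2.2, t4.2} {out.2} {t2.1} {t4.1}, out.j being that stage's outer ports
w2 over (t3, t1) gives {out.1, t1.2} {out.2} {t1.1} {t3.1} {t3.2}, out.j being that stage's outer ports
w3 over (t2, t4, t3, t1) gives {out.1} {out.2} {t1.1} {t1.2} {t2.1} {t2.2, t4.2} {t3.1} {t3.2} {t4.1}, out.j being that stage's outer ports

{out.1} {out.2} {t1.1} {t1.2} {t2.1} {t2.2, t4.2} {t3.1} {t3.2} {t4.1}


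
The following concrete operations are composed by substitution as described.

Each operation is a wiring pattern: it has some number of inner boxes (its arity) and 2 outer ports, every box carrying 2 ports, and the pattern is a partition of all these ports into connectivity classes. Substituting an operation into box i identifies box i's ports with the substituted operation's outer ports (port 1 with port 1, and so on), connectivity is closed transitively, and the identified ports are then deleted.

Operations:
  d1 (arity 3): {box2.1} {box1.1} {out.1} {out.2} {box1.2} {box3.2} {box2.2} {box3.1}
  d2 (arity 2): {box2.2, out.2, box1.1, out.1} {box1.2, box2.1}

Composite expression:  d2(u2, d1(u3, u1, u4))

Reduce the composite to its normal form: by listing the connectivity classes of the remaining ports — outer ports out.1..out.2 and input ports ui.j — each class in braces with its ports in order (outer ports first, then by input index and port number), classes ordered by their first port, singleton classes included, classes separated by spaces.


Substituting into d2 glues patterns; closure does the rest.
the subtree at d1 composes to {out.1} {out.2} {u1.1} {u1.2} {u3.1} {u3.2} {u4.1} {u4.2} on (u3, u1, u4); out.j = own outer ports
the subtree at d2 composes to {out.1, out.2, u2.1} {u1.1} {u1.2} {u2.2} {u3.1} {u3.2} {u4.1} {u4.2} on (u2, u3, u1, u4); out.j = own outer ports

{out.1, out.2, u2.1} {u1.1} {u1.2} {u2.2} {u3.1} {u3.2} {u4.1} {u4.2}


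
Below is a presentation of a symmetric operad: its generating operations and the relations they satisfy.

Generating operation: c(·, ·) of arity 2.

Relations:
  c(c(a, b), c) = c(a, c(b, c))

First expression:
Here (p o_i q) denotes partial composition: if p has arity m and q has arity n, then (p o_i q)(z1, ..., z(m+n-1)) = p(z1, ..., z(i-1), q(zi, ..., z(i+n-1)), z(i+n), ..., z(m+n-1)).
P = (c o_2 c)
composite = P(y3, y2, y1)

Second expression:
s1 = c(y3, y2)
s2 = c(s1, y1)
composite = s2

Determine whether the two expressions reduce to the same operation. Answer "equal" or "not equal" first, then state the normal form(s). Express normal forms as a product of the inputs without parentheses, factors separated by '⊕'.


Normal form of the first expression: y3 ⊕ y2 ⊕ y1
Normal form of the second expression: y3 ⊕ y2 ⊕ y1
Both agree, so they are equal.

equal: each reduces to y3 ⊕ y2 ⊕ y1


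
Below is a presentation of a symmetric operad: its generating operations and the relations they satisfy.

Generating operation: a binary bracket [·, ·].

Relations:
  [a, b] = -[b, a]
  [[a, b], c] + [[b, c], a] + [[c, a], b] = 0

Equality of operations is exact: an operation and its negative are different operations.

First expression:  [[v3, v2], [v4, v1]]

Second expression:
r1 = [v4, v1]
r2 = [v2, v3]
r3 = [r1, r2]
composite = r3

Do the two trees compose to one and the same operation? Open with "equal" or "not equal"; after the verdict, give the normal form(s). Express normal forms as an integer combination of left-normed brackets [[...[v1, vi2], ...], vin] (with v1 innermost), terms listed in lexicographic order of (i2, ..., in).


equal; the common form is -[[[v1, v4], v2], v3] + [[[v1, v4], v3], v2]

The first expression, normalized: -[[[v1, v4], v2], v3] + [[[v1, v4], v3], v2]
The second expression, normalized: -[[[v1, v4], v2], v3] + [[[v1, v4], v3], v2]
Both agree, so they are equal.


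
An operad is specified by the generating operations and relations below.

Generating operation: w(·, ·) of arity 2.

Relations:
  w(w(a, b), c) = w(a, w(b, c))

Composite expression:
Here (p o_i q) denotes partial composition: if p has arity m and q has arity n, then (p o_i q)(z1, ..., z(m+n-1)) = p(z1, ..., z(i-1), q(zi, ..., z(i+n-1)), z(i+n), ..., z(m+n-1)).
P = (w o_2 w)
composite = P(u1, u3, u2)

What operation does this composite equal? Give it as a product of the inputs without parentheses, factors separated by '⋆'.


Under associativity of w, the answer is the u's in reading order.
w(u3, u2) reduces to u3 ⋆ u2
w(u1, w(u3, u2)) reduces to u1 ⋆ u3 ⋆ u2

u1 ⋆ u3 ⋆ u2


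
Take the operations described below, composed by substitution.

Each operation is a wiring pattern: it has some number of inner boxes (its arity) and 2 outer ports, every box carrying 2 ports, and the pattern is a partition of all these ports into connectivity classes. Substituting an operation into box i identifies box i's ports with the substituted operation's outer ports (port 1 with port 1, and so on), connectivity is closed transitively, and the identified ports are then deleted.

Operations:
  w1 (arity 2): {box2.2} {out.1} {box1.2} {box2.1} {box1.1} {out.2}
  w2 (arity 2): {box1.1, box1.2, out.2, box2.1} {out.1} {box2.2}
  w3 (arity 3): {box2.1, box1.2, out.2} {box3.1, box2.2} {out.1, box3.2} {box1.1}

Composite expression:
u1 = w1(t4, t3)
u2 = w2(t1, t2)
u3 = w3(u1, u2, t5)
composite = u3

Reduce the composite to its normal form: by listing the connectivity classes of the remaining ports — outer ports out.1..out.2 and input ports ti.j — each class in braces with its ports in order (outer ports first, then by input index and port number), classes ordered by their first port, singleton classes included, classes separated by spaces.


{out.1, t5.2} {out.2} {t1.1, t1.2, t2.1, t5.1} {t2.2} {t3.1} {t3.2} {t4.1} {t4.2}

Treat the ports identified at w3 as solder joints: merge, then drop.
stage w1: inputs (t4, t3), connectivity {out.1} {out.2} {t3.1} {t3.2} {t4.1} {t4.2}, out.j its boundary
stage w2: inputs (t1, t2), connectivity {out.1} {out.2, t1.1, t1.2, t2.1} {t2.2}, out.j its boundary
stage w3: inputs (t4, t3, t1, t2, t5), connectivity {out.1, t5.2} {out.2} {t1.1, t1.2, t2.1, t5.1} {t2.2} {t3.1} {t3.2} {t4.1} {t4.2}, out.j its boundary


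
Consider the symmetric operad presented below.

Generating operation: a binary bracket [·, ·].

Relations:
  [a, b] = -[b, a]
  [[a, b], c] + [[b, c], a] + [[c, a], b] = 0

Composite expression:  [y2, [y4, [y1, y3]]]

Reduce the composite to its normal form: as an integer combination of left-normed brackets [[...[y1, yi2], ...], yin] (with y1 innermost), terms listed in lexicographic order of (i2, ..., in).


Left-normed coefficients sit on the y1-initial expansion words.
Composite bracket: [y2, [y4, [y1, y3]]]
Applying ab - ba throughout gives 8 signed words (2^3 = 8).
Keep just the words that open with y1:
  word y1y3y4y2 has sign +1, contributing +[[[y1, y3], y4], y2]

[[[y1, y3], y4], y2]


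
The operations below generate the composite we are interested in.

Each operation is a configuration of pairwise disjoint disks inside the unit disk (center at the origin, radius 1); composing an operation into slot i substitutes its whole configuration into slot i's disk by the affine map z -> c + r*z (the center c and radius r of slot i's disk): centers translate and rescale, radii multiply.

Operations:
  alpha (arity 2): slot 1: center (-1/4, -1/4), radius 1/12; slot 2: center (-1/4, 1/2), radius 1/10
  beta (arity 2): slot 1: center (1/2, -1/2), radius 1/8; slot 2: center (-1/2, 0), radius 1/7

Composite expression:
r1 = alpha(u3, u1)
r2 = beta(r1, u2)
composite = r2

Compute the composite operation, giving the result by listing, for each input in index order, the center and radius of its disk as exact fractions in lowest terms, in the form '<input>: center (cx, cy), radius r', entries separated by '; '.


Follow each u-input down from beta: c' goes to c + r*c', radius to r*r'.
tracing u3 down its 2-map path: center (15/32, -17/32), radius 1/96
tracing u1 down its 2-map path: center (15/32, -7/16), radius 1/80
tracing u2 down its 1-map path: center (-1/2, 0), radius 1/7

u1: center (15/32, -7/16), radius 1/80; u2: center (-1/2, 0), radius 1/7; u3: center (15/32, -17/32), radius 1/96


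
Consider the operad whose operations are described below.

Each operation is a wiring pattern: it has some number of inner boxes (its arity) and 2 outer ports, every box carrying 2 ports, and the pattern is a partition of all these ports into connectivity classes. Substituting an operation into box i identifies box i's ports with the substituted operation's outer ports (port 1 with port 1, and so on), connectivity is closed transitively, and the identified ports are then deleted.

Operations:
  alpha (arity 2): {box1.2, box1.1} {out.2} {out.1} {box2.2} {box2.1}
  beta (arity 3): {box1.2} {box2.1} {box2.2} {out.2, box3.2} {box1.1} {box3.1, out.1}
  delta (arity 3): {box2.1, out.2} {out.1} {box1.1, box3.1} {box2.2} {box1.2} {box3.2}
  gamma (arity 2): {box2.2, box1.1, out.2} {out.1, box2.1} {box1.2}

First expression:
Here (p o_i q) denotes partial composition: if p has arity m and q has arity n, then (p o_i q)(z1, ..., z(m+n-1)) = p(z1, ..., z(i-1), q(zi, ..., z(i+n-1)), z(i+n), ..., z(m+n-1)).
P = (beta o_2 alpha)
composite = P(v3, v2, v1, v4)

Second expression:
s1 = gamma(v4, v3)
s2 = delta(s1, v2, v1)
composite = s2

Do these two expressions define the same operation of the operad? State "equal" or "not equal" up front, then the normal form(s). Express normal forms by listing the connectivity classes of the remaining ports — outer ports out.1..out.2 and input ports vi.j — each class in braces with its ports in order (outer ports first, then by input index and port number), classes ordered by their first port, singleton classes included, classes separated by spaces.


not equal — first {out.1, v4.1} {out.2, v4.2} {v1.1} {v1.2} {v2.1, v2.2} {v3.1} {v3.2}, second {out.1} {out.2, v2.1} {v1.1, v3.1} {v1.2} {v2.2} {v3.2, v4.1} {v4.2}

The first expression, normalized: {out.1, v4.1} {out.2, v4.2} {v1.1} {v1.2} {v2.1, v2.2} {v3.1} {v3.2}
The second expression, normalized: {out.1} {out.2, v2.1} {v1.1, v3.1} {v1.2} {v2.2} {v3.2, v4.1} {v4.2}
Distinct normal forms: not equal.


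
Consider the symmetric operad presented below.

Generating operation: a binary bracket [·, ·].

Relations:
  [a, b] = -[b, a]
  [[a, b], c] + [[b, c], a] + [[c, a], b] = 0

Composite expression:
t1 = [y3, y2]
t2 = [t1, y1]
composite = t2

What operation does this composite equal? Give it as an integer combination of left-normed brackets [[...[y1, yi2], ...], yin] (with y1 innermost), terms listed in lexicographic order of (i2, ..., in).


[[y1, y2], y3] - [[y1, y3], y2]

Antisymmetry and Jacobi reduce to y1-anchored left-normed brackets.
Composite bracket: [[y3, y2], y1]
Applying ab - ba throughout gives 4 signed words (2^2 = 4).
The y1-initial words carry the normal form:
  the word y1y2y3 carries sign +1 and contributes +[[y1, y2], y3]
  the word y1y3y2 carries sign -1 and contributes -[[y1, y3], y2]


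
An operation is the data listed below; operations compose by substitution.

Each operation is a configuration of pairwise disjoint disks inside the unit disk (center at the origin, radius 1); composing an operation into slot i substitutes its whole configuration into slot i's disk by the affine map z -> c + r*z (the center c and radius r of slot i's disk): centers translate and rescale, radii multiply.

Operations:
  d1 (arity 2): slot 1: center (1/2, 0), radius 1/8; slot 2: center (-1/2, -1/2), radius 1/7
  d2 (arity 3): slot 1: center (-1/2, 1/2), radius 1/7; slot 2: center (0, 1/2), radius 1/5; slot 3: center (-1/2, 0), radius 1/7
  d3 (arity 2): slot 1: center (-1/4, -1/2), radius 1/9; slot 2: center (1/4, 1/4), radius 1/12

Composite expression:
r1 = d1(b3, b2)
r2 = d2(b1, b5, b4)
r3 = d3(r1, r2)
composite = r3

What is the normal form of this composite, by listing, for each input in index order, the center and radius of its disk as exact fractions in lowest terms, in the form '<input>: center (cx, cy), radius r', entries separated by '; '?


Each b-disk chains the slot maps above it in d3; radii multiply.
b3: after 2 affine steps, its disk has center (-7/36, -1/2), radius 1/72
b2: after 2 affine steps, its disk has center (-11/36, -5/9), radius 1/63
b1: after 2 affine steps, its disk has center (5/24, 7/24), radius 1/84
b5: after 2 affine steps, its disk has center (1/4, 7/24), radius 1/60
b4: after 2 affine steps, its disk has center (5/24, 1/4), radius 1/84

b1: center (5/24, 7/24), radius 1/84; b2: center (-11/36, -5/9), radius 1/63; b3: center (-7/36, -1/2), radius 1/72; b4: center (5/24, 1/4), radius 1/84; b5: center (1/4, 7/24), radius 1/60


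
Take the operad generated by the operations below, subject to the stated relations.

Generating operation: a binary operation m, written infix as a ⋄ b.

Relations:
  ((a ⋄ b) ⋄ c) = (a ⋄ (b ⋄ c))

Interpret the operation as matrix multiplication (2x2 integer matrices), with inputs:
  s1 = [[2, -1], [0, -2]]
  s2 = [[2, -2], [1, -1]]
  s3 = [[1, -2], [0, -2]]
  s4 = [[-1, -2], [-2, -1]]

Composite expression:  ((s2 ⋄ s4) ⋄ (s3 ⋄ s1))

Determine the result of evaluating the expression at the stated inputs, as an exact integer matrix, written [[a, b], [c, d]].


[[4, -2], [2, -1]]

(s2 ⋄ s4) = [[2, -2], [1, -1]]
(s3 ⋄ s1) = [[2, 3], [0, 4]]
((s2 ⋄ s4) ⋄ (s3 ⋄ s1)) = [[4, -2], [2, -1]]


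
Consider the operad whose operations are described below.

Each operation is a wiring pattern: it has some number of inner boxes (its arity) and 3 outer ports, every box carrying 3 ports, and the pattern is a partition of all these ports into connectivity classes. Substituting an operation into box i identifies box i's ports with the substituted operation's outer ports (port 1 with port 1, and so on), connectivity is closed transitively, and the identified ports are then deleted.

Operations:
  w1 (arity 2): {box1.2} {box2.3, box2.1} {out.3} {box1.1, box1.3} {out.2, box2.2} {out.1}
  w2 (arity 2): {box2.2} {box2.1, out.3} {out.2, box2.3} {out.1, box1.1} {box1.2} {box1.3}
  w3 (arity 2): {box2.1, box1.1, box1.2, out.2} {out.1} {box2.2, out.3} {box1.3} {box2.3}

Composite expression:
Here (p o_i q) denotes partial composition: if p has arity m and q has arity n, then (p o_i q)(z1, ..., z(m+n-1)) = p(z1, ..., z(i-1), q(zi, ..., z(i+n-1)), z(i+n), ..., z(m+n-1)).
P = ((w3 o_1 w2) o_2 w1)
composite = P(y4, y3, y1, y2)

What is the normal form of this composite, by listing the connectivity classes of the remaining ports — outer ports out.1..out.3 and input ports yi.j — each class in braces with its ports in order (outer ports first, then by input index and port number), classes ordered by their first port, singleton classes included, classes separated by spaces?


{out.1} {out.2, y2.1, y4.1} {out.3, y2.2} {y1.1, y1.3} {y1.2} {y2.3} {y3.1, y3.3} {y3.2} {y4.2} {y4.3}

Substituting into w3 glues patterns; closure does the rest.
w1 over (y3, y1) gives {out.1} {out.2, y1.2} {out.3} {y1.1, y1.3} {y3.1, y3.3} {y3.2}, out.j being that stage's outer ports
w2 over (y4, y3, y1) gives {out.1, y4.1} {out.2} {out.3} {y1.1, y1.3} {y1.2} {y3.1, y3.3} {y3.2} {y4.2} {y4.3}, out.j being that stage's outer ports
w3 over (y4, y3, y1, y2) gives {out.1} {out.2, y2.1, y4.1} {out.3, y2.2} {y1.1, y1.3} {y1.2} {y2.3} {y3.1, y3.3} {y3.2} {y4.2} {y4.3}, out.j being that stage's outer ports


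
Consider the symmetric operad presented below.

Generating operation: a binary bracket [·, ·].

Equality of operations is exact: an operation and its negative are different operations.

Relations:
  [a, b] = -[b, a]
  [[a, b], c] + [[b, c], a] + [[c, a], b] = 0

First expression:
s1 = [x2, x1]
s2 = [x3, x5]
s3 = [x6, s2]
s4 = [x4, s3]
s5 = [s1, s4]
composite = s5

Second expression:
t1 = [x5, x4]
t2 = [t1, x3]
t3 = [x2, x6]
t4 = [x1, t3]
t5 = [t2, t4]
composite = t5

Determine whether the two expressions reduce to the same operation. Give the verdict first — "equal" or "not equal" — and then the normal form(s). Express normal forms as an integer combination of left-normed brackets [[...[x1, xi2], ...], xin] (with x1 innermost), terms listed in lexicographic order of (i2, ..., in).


not equal; the first gives -[[[[[x1, x2], x3], x5], x6], x4] + [[[[[x1, x2], x4], x3], x5], x6] - [[[[[x1, x2], x4], x5], x3], x6] - [[[[[x1, x2], x4], x6], x3], x5] + [[[[[x1, x2], x4], x6], x5], x3] + [[[[[x1, x2], x5], x3], x6], x4] + [[[[[x1, x2], x6], x3], x5], x4] - [[[[[x1, x2], x6], x5], x3], x4] and the second -[[[[[x1, x2], x6], x3], x4], x5] + [[[[[x1, x2], x6], x3], x5], x4] + [[[[[x1, x2], x6], x4], x5], x3] - [[[[[x1, x2], x6], x5], x4], x3] + [[[[[x1, x6], x2], x3], x4], x5] - [[[[[x1, x6], x2], x3], x5], x4] - [[[[[x1, x6], x2], x4], x5], x3] + [[[[[x1, x6], x2], x5], x4], x3]

Reducing the first expression gives -[[[[[x1, x2], x3], x5], x6], x4] + [[[[[x1, x2], x4], x3], x5], x6] - [[[[[x1, x2], x4], x5], x3], x6] - [[[[[x1, x2], x4], x6], x3], x5] + [[[[[x1, x2], x4], x6], x5], x3] + [[[[[x1, x2], x5], x3], x6], x4] + [[[[[x1, x2], x6], x3], x5], x4] - [[[[[x1, x2], x6], x5], x3], x4]
Reducing the second expression gives -[[[[[x1, x2], x6], x3], x4], x5] + [[[[[x1, x2], x6], x3], x5], x4] + [[[[[x1, x2], x6], x4], x5], x3] - [[[[[x1, x2], x6], x5], x4], x3] + [[[[[x1, x6], x2], x3], x4], x5] - [[[[[x1, x6], x2], x3], x5], x4] - [[[[[x1, x6], x2], x4], x5], x3] + [[[[[x1, x6], x2], x5], x4], x3]
Different reductions; not equal.
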